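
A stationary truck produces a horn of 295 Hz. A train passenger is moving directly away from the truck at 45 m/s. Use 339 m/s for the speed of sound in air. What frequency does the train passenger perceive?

256 Hz

Moving observer, stationary source: f' = f · (v − v_o)/v.
f' = 295 × (339 − 45)/339 = 295 × 294/339 ≈ 256 Hz.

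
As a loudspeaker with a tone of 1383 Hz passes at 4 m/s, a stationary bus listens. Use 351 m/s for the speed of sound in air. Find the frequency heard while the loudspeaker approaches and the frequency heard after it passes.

Approaching: f₁ = f · v/(v − v_s) = 1383 × 351/347 ≈ 1399 Hz.
Receding: f₂ = f · v/(v + v_s) = 1383 × 351/355 ≈ 1367 Hz.

1399 Hz approaching; 1367 Hz receding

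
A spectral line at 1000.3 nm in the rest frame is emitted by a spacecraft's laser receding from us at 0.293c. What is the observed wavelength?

1352.8 nm

Relativistic Doppler for wavelength: λ' = λ₀ · √((1 + β)/(1 − β)).
λ' = 1000.3 × √(1.2930/0.7070) = 1000.3 × 1.35235 ≈ 1352.8 nm.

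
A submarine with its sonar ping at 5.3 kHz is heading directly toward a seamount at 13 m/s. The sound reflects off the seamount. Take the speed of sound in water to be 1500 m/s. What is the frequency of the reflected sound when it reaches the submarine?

The seamount receives the sound from a moving source: f₁ = f₀ · v/(v − v_e) = 5.3 × 1500/1487 ≈ 5.35 kHz.
On the return leg the submarine is a moving observer: f₂ = f₁ · (v + v_e)/v = 5.35 × 1513/1500 ≈ 5.39 kHz.

5.39 kHz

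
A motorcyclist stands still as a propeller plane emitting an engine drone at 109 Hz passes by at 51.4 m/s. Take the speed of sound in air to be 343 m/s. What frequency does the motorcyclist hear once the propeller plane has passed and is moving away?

Receding: f₂ = f · v/(v + v_s) = 109 × 343/394.4 ≈ 95 Hz.

95 Hz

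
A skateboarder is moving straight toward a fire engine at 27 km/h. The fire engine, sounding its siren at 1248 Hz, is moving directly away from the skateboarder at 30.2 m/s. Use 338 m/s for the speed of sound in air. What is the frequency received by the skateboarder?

27 km/h = 7.5 m/s.
General Doppler shift: f' = f · (v + v_o)/(v + v_s).
f' = 1248 × (338 + 7.5)/(338 + 30.2) = 1248 × 345.5/368.2 ≈ 1171 Hz.

1171 Hz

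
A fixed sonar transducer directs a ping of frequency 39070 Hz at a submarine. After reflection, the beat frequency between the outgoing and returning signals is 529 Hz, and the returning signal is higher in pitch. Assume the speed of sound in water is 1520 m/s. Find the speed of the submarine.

Double Doppler shift off a moving reflector: f₂ = f₀ · (v + u)/(v − u) (u > 0 toward emitter).
Returning signal is higher, so f₂ = f₀ + Δf = 39070 + 529 = 39599 Hz.
Rearranging, u = v · (f₂ − f₀)/(f₂ + f₀) = 1520 × 529/78669 ≈ 10.2 m/s.
So the submarine is moving at 10.2 m/s toward the emitter.

10.2 m/s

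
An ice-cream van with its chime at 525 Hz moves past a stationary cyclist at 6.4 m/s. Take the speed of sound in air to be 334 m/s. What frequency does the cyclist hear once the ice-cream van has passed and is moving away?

515 Hz

Receding: f₂ = f · v/(v + v_s) = 525 × 334/340.4 ≈ 515 Hz.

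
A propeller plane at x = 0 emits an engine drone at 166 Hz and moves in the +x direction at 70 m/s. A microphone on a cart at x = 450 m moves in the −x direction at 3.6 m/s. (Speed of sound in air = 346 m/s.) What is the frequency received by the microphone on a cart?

The observer lies on the +x side, so the source is heading toward the observer and the observer is heading toward the source.
With source approaching and observer approaching, f' = f · (v + v_o)/(v − v_s).
f' = 166 × (346 + 3.6)/(346 − 70) = 166 × 349.6/276 ≈ 210 Hz.

210 Hz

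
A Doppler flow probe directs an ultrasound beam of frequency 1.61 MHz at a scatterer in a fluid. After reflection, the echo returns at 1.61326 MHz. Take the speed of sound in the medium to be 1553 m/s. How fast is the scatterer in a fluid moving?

Double Doppler shift off a moving reflector: f₂ = f₀ · (v + u)/(v − u) (u > 0 toward emitter).
Rearranging, u = v · (f₂ − f₀)/(f₂ + f₀) = 1553 × 0.00326/3.22326 ≈ 1.57 m/s.
So the scatterer in a fluid is moving at 1.57 m/s toward the emitter.

1.57 m/s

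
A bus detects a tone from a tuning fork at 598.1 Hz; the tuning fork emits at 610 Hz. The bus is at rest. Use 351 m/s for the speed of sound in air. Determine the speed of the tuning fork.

7.0 m/s

f' < f, so the tuning fork is receding.
f' = f · v/(v + v_s) ⇒ v_s = v · |1 − f/f'|.
v_s = 351 × |1 − 610/598.1| = 351 × 0.0199 ≈ 7.0 m/s.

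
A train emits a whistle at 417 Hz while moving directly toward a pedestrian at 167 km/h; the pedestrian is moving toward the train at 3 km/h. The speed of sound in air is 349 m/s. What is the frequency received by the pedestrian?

167 km/h = 46.39 m/s; 3 km/h = 0.8333 m/s.
General Doppler shift: f' = f · (v + v_o)/(v − v_s).
f' = 417 × (349 + 0.8333)/(349 − 46.39) = 417 × 349.83/302.61 ≈ 482 Hz.

482 Hz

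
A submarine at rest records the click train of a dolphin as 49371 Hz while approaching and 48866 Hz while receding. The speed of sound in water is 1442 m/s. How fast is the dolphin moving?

f₁/f₂ = (v + v_s)/(v − v_s), so v_s = v · (f₁ − f₂)/(f₁ + f₂).
v_s = 1442 × (49371 − 48866)/(49371 + 48866) = 1442 × 505/98237 ≈ 7.4 m/s.

7.4 m/s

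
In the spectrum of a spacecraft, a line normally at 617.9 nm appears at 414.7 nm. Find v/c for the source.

λ'/λ₀ = 0.6711 < 1 (blueshift), so the source is approaching.
λ'/λ₀ = √((1 − β)/(1 + β)) for an approaching source ⇒ β = (1 − r²)/(1 + r²) with r = λ'/λ₀.
β = (1 − 0.4504)/(1 + 0.4504) ≈ 0.379.

0.379c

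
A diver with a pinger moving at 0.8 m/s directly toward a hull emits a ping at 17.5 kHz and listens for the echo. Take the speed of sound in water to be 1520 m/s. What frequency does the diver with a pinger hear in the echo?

17.52 kHz

The hull receives the sound from a moving source: f₁ = f₀ · v/(v − v_e) = 17.5 × 1520/1519.2 ≈ 17.51 kHz.
On the return leg the diver with a pinger is a moving observer: f₂ = f₁ · (v + v_e)/v = 17.51 × 1520.8/1520 ≈ 17.52 kHz.
Equivalently f₂ = f₀ · (v + v_e)/(v − v_e).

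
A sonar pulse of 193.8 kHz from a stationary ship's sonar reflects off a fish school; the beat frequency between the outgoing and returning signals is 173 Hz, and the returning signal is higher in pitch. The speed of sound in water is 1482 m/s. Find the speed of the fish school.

0.66 m/s

Double Doppler shift off a moving reflector: f₂ = f₀ · (v + u)/(v − u) (u > 0 toward emitter).
Returning signal is higher, so f₂ = f₀ + Δf = 193800 + 173 = 193973 Hz.
Rearranging, u = v · (f₂ − f₀)/(f₂ + f₀) = 1482 × 173/387773 ≈ 0.66 m/s.
So the fish school is moving at 0.66 m/s toward the emitter.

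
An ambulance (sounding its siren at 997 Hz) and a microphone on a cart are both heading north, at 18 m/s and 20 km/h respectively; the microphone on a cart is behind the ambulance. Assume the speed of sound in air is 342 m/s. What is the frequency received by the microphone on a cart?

963 Hz

20 km/h = 5.556 m/s.
The microphone on a cart is behind, so the ambulance is moving away from it while the microphone on a cart is moving toward the ambulance.
General Doppler shift: f' = f · (v + v_o)/(v + v_s).
f' = 997 × (342 + 5.556)/(342 + 18) = 997 × 347.56/360 ≈ 963 Hz.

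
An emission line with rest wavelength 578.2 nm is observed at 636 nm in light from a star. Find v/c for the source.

0.095

λ'/λ₀ = 1.1000 > 1 (redshift), so the source is receding.
λ'/λ₀ = √((1 + β)/(1 − β)) for a receding source ⇒ β = (r² − 1)/(r² + 1) with r = λ'/λ₀.
β = (1.2099 − 1)/(1.2099 + 1) ≈ 0.095.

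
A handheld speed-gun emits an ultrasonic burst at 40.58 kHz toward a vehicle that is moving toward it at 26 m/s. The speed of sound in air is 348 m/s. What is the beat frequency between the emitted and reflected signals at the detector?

The vehicle first receives the wave as a moving observer: f₁ = f₀ · (v + u)/v = 40.58 × (348 + 26)/348 ≈ 43.61 kHz.
On reflection it acts as a source moving toward the stationary detector: f₂ = f₁ · v/(v − u) = 43.61 × 348/322 ≈ 47.13 kHz.
Beat frequency (with f₀ = 40580 Hz): |f₂ − f₀| = 2u·f₀/(v − u) = 2 × 26 × 40580/322 ≈ 6553 Hz.

6553 Hz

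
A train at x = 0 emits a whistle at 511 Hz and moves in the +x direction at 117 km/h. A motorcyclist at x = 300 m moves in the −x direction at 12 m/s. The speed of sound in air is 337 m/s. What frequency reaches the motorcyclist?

117 km/h = 32.5 m/s.
The observer lies on the +x side, so the source is heading toward the observer and the observer is heading toward the source.
With source approaching and observer approaching, f' = f · (v + v_o)/(v − v_s).
f' = 511 × (337 + 12)/(337 − 32.5) = 511 × 349/304.5 ≈ 586 Hz.

586 Hz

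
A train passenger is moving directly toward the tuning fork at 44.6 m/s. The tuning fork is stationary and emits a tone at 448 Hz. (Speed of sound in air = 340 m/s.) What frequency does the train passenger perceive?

507 Hz

Moving observer, stationary source: f' = f · (v + v_o)/v.
f' = 448 × (340 + 44.6)/340 = 448 × 384.6/340 ≈ 507 Hz.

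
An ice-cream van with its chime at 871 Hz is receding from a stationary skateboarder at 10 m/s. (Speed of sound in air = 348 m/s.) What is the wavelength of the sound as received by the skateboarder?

41.1 cm

With the source moving away from a stationary observer, f' = f · v/(v + v_s).
f' = 871 × 348/(348 + 10) ≈ 847 Hz.
λ' = v/f' = 348/846.67 ≈ 41.1 cm.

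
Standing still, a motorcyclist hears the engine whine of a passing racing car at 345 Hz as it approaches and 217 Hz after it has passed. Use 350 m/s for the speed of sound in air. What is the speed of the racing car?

f₁/f₂ = (v + v_s)/(v − v_s), so v_s = v · (f₁ − f₂)/(f₁ + f₂).
v_s = 350 × (345 − 217)/(345 + 217) = 350 × 128/562 ≈ 80 m/s.

80 m/s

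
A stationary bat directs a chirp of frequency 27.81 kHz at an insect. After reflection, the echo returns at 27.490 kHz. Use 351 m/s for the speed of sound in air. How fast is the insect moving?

2.03 m/s

Double Doppler shift off a moving reflector: f₂ = f₀ · (v + u)/(v − u) (u > 0 toward emitter).
Rearranging, u = v · (f₂ − f₀)/(f₂ + f₀) = 351 × -0.320/55.300 ≈ -2.03 m/s.
So the insect is moving at 2.03 m/s away from the emitter.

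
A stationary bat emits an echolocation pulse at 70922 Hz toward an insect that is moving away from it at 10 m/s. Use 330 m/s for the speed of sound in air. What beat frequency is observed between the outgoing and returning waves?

At the insect (a moving observer), f₁ = f₀ · (v − u)/v = 70922 × 320/330 ≈ 68773 Hz.
On reflection it acts as a source moving away from the stationary detector: f₂ = f₁ · v/(v + u) = 68773 × 330/340 ≈ 66750 Hz.
Equivalently f₂ = f₀ · (v − u)/(v + u).
Beat frequency: |f₂ − f₀| = 2u·f₀/(v + u) = 2 × 10 × 70922/340 ≈ 4172 Hz.

4172 Hz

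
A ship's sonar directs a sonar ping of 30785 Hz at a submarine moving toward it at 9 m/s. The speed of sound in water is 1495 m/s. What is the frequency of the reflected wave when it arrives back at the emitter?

31158 Hz

The submarine first receives the wave as a moving observer: f₁ = f₀ · (v + u)/v = 30785 × (1495 + 9)/1495 ≈ 30970 Hz.
On reflection it acts as a source moving toward the stationary detector: f₂ = f₁ · v/(v − u) = 30970 × 1495/1486 ≈ 31158 Hz.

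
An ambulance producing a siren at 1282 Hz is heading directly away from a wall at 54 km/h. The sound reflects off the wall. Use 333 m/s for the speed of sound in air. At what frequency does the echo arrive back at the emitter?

1171 Hz

54 km/h = 15 m/s.
The wall receives the sound from a moving source: f₁ = f₀ · v/(v + v_e) = 1282 × 333/348 ≈ 1227 Hz.
On the return leg the ambulance is a moving observer: f₂ = f₁ · (v − v_e)/v = 1227 × 318/333 ≈ 1171 Hz.
Equivalently f₂ = f₀ · (v − v_e)/(v + v_e).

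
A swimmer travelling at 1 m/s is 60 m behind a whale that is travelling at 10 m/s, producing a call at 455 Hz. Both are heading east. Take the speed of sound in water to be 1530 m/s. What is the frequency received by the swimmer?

452 Hz

The swimmer is behind, so the whale is moving away from it while the swimmer is moving toward the whale.
Both move, so f' = f · (v + v_o)/(v + v_s).
f' = 455 × (1530 + 1)/(1530 + 10) = 455 × 1531/1540 ≈ 452 Hz.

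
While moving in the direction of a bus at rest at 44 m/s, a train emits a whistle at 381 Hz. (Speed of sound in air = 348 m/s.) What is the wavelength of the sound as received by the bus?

79.8 cm

Moving source, stationary observer: f' = f · v/(v − v_s) since the source is approaching.
f' = 381 × 348/(348 − 44) ≈ 436 Hz.
λ' = v/f' = 348/436.145 ≈ 79.8 cm.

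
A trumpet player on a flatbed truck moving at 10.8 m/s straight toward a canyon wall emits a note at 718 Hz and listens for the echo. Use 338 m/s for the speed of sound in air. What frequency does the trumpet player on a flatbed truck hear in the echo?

The canyon wall receives the sound from a moving source: f₁ = f₀ · v/(v − v_e) = 718 × 338/327.2 ≈ 742 Hz.
On the return leg the trumpet player on a flatbed truck is a moving observer: f₂ = f₁ · (v + v_e)/v = 742 × 348.8/338 ≈ 765 Hz.

765 Hz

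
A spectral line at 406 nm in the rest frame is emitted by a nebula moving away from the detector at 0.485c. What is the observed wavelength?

689.4 nm

Relativistic Doppler for wavelength: λ' = λ₀ · √((1 + β)/(1 − β)).
λ' = 406 × √(1.4850/0.5150) = 406 × 1.69809 ≈ 689.4 nm.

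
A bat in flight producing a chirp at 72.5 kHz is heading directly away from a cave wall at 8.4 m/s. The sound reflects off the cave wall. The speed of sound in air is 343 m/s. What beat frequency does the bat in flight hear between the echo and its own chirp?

The cave wall receives the sound from a moving source: f₁ = f₀ · v/(v + v_e) = 72.5 × 343/351.4 ≈ 70.77 kHz.
On the return leg the bat in flight is a moving observer: f₂ = f₁ · (v − v_e)/v = 70.77 × 334.6/343 ≈ 69.03 kHz.
Beat against the emitted tone (with f₀ = 72500 Hz): |f₂ − f₀| = 2v_e·f₀/(v + v_e) = 2 × 8.4 × 72500/351.4 ≈ 3466 Hz.

3466 Hz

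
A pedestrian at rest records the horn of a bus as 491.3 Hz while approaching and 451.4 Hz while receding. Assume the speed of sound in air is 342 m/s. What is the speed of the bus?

f₁/f₂ = (v + v_s)/(v − v_s), so v_s = v · (f₁ − f₂)/(f₁ + f₂).
v_s = 342 × (491.3 − 451.4)/(491.3 + 451.4) = 342 × 39.9/942.7 ≈ 14.5 m/s.

14.5 m/s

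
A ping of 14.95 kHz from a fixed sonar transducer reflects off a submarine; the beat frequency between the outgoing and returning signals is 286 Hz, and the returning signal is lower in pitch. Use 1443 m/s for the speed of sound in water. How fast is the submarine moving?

Double Doppler shift off a moving reflector: f₂ = f₀ · (v + u)/(v − u) (u > 0 toward emitter).
Returning signal is lower, so f₂ = f₀ − Δf = 14950 − 286 = 14664 Hz.
Rearranging, u = v · (f₂ − f₀)/(f₂ + f₀) = 1443 × -286/29614 ≈ -13.9 m/s.
So the submarine is moving at 13.9 m/s away from the emitter.

13.9 m/s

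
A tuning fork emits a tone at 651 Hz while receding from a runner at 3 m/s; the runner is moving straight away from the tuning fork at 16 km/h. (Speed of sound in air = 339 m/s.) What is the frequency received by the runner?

637 Hz

16 km/h = 4.444 m/s.
General Doppler shift: f' = f · (v − v_o)/(v + v_s).
f' = 651 × (339 − 4.444)/(339 + 3) = 651 × 334.56/342 ≈ 637 Hz.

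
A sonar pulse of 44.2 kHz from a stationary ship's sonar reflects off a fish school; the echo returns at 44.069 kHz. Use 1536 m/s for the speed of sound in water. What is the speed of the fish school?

Double Doppler shift off a moving reflector: f₂ = f₀ · (v + u)/(v − u) (u > 0 toward emitter).
Rearranging, u = v · (f₂ − f₀)/(f₂ + f₀) = 1536 × -0.131/88.269 ≈ -2.28 m/s.
So the fish school is moving at 2.28 m/s away from the emitter.

2.28 m/s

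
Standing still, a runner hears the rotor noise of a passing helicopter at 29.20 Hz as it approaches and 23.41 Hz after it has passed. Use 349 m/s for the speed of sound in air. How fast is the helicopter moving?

f₁/f₂ = (v + v_s)/(v − v_s), so v_s = v · (f₁ − f₂)/(f₁ + f₂).
v_s = 349 × (29.20 − 23.41)/(29.20 + 23.41) = 349 × 5.79/52.61 ≈ 38 m/s.

38 m/s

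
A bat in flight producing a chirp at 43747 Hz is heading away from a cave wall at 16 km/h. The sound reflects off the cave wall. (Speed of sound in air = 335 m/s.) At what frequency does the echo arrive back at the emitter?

16 km/h = 4.444 m/s.
The cave wall receives the sound from a moving source: f₁ = f₀ · v/(v + v_e) = 43747 × 335/339.44 ≈ 43174 Hz.
On the return leg the bat in flight is a moving observer: f₂ = f₁ · (v − v_e)/v = 43174 × 330.56/335 ≈ 42601 Hz.

42601 Hz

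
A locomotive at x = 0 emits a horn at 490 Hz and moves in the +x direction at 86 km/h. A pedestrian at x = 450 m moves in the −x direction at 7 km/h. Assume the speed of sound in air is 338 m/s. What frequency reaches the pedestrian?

86 km/h = 23.89 m/s; 7 km/h = 1.944 m/s.
The observer lies on the +x side, so the source is heading toward the observer and the observer is heading toward the source.
Both move, so f' = f · (v + v_o)/(v − v_s).
f' = 490 × (338 + 1.944)/(338 − 23.89) = 490 × 339.94/314.11 ≈ 530 Hz.

530 Hz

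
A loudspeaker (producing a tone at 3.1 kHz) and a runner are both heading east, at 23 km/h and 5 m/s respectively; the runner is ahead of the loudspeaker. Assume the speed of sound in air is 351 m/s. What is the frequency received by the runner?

23 km/h = 6.389 m/s.
The runner is ahead, so the loudspeaker is moving toward it while the runner is moving away from the loudspeaker.
Both move, so f' = f · (v − v_o)/(v − v_s).
f' = 3.1 × (351 − 5)/(351 − 6.389) = 3.1 × 346/344.61 ≈ 3.11 kHz.

3.11 kHz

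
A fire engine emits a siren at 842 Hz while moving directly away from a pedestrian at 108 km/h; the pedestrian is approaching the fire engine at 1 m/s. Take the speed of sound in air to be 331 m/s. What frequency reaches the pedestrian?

108 km/h = 30 m/s.
Both move, so f' = f · (v + v_o)/(v + v_s).
f' = 842 × (331 + 1)/(331 + 30) = 842 × 332/361 ≈ 774 Hz.

774 Hz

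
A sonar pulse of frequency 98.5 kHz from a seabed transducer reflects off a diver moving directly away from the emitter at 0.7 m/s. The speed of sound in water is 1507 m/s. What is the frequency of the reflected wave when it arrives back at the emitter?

98.4 kHz

At the diver (a moving observer), f₁ = f₀ · (v − u)/v = 98.5 × 1506.3/1507 ≈ 98.5 kHz.
The reflection then acts as a moving source: f₂ = f₁ · v/(v + u) ≈ 98.4 kHz.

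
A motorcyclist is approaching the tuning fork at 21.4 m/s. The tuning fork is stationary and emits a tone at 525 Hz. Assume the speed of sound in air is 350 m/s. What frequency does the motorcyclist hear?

557 Hz

Moving observer, stationary source: f' = f · (v + v_o)/v.
f' = 525 × (350 + 21.4)/350 = 525 × 371.4/350 ≈ 557 Hz.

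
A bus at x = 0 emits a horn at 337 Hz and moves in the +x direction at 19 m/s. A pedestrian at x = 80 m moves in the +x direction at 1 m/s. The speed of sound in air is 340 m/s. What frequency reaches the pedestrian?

356 Hz

The observer lies on the +x side, so the source is heading toward the observer and the observer is heading away from the source.
With source approaching and observer receding, f' = f · (v − v_o)/(v − v_s).
f' = 337 × (340 − 1)/(340 − 19) = 337 × 339/321 ≈ 356 Hz.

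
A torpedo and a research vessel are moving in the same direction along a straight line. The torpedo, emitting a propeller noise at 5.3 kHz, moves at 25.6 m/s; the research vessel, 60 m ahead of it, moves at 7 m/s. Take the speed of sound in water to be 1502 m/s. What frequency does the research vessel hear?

The research vessel is ahead, so the torpedo is moving toward it while the research vessel is moving away from the torpedo.
Both move, so f' = f · (v − v_o)/(v − v_s).
f' = 5.3 × (1502 − 7)/(1502 − 25.6) = 5.3 × 1495/1476.4 ≈ 5.37 kHz.

5.37 kHz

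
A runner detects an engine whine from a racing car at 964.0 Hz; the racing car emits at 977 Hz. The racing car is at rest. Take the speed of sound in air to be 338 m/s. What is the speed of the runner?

f' < f, so the runner is receding.
f' = f · (v − v_o)/v ⇒ v_o = v · |f'/f − 1|.
v_o = 338 × |964.0/977 − 1| = 338 × 0.01331 ≈ 4.5 m/s.

4.5 m/s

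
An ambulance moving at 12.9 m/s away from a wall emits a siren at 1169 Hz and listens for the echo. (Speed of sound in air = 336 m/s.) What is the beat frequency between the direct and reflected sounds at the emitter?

86 Hz

The wall receives the sound from a moving source: f₁ = f₀ · v/(v + v_e) = 1169 × 336/348.9 ≈ 1125.8 Hz.
On the return leg the ambulance is a moving observer: f₂ = f₁ · (v − v_e)/v = 1125.8 × 323.1/336 ≈ 1082.6 Hz.
Equivalently f₂ = f₀ · (v − v_e)/(v + v_e).
Beat against the emitted tone: |f₂ − f₀| = 2v_e·f₀/(v + v_e) = 2 × 12.9 × 1169/348.9 ≈ 86 Hz.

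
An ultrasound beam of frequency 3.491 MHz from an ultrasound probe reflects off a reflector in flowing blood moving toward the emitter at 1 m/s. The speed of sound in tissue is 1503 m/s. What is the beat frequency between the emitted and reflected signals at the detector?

The reflector in flowing blood first receives the wave as a moving observer: f₁ = f₀ · (v + u)/v = 3.491 × (1503 + 1)/1503 ≈ 3.49332 MHz.
On reflection it acts as a source moving toward the stationary detector: f₂ = f₁ · v/(v − u) = 3.49332 × 1503/1502 ≈ 3.49565 MHz.
Equivalently f₂ = f₀ · (v + u)/(v − u).
Beat frequency (with f₀ = 3491000 Hz): |f₂ − f₀| = 2u·f₀/(v − u) = 2 × 1 × 3491000/1502 ≈ 4648 Hz.

4648 Hz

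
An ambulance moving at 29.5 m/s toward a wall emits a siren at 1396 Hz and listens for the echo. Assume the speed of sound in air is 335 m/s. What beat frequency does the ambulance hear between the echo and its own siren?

270 Hz

The wall receives the sound from a moving source: f₁ = f₀ · v/(v − v_e) = 1396 × 335/305.5 ≈ 1531 Hz.
On the return leg the ambulance is a moving observer: f₂ = f₁ · (v + v_e)/v = 1531 × 364.5/335 ≈ 1666 Hz.
Beat against the emitted tone: |f₂ − f₀| = 2v_e·f₀/(v − v_e) = 2 × 29.5 × 1396/305.5 ≈ 270 Hz.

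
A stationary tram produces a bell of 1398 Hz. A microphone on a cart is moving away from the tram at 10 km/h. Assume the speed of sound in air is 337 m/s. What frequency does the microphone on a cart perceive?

1386 Hz

10 km/h = 2.778 m/s.
Only the observer moves, away from the source, so f' = f · (v − v_o)/v.
f' = 1398 × (337 − 2.778)/337 = 1398 × 334.22/337 ≈ 1386 Hz.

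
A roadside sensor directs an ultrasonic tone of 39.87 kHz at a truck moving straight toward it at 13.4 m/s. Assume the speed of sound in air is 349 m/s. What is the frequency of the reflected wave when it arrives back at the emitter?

43.1 kHz

At the truck (a moving observer), f₁ = f₀ · (v + u)/v = 39.87 × 362.4/349 ≈ 41.4 kHz.
On reflection it acts as a source moving toward the stationary detector: f₂ = f₁ · v/(v − u) = 41.4 × 349/335.6 ≈ 43.1 kHz.
Equivalently f₂ = f₀ · (v + u)/(v − u).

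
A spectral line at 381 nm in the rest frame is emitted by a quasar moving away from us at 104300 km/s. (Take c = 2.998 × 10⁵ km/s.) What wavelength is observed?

β = v/c = 104300/299800 = 0.3479.
Relativistic Doppler for wavelength: λ' = λ₀ · √((1 + β)/(1 − β)).
λ' = 381 × √(1.3479/0.6521) = 381 × 1.43771 ≈ 547.8 nm.

547.8 nm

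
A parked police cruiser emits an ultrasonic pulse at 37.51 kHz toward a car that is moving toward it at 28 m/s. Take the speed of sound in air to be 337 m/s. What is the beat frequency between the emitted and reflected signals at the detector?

At the car (a moving observer), f₁ = f₀ · (v + u)/v = 37.51 × 365/337 ≈ 40.63 kHz.
The reflection then acts as a moving source: f₂ = f₁ · v/(v − u) ≈ 44.31 kHz.
Beat frequency (with f₀ = 37510 Hz): |f₂ − f₀| = 2u·f₀/(v − u) = 2 × 28 × 37510/309 ≈ 6798 Hz.

6798 Hz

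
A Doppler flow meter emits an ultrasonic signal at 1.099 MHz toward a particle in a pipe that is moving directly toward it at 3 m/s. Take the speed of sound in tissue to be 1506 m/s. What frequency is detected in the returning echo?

1.1034 MHz

The particle in a pipe first receives the wave as a moving observer: f₁ = f₀ · (v + u)/v = 1.099 × (1506 + 3)/1506 ≈ 1.1012 MHz.
On reflection it acts as a source moving toward the stationary detector: f₂ = f₁ · v/(v − u) = 1.1012 × 1506/1503 ≈ 1.1034 MHz.
Equivalently f₂ = f₀ · (v + u)/(v − u).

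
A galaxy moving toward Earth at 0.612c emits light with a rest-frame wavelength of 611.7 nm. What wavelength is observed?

300.1 nm

Relativistic Doppler for wavelength: λ' = λ₀ · √((1 − β)/(1 + β)).
λ' = 611.7 × √(0.3880/1.6120) = 611.7 × 0.49061 ≈ 300.1 nm.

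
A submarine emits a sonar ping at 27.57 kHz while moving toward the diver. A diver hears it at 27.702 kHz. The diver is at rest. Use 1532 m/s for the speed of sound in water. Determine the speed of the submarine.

f' = f · v/(v − v_s) ⇒ v_s = v · |1 − f/f'|.
v_s = 1532 × |1 − 27.57/27.702| = 1532 × 0.004765 ≈ 7.3 m/s.

7.3 m/s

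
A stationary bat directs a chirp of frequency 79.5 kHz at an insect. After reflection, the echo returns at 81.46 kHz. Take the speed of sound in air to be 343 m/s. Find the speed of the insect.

4.2 m/s

Double Doppler shift off a moving reflector: f₂ = f₀ · (v + u)/(v − u) (u > 0 toward emitter).
Rearranging, u = v · (f₂ − f₀)/(f₂ + f₀) = 343 × 1.96/160.96 ≈ 4.2 m/s.
So the insect is moving at 4.2 m/s toward the emitter.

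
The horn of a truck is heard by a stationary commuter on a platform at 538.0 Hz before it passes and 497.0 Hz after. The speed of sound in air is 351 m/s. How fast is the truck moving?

13.9 m/s

f₁/f₂ = (v + v_s)/(v − v_s), so v_s = v · (f₁ − f₂)/(f₁ + f₂).
v_s = 351 × (538.0 − 497.0)/(538.0 + 497.0) = 351 × 41.0/1035.0 ≈ 13.9 m/s.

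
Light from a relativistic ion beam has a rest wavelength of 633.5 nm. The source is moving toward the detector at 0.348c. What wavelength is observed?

Relativistic Doppler for wavelength: λ' = λ₀ · √((1 − β)/(1 + β)).
λ' = 633.5 × √(0.6520/1.3480) = 633.5 × 0.69547 ≈ 440.6 nm.

440.6 nm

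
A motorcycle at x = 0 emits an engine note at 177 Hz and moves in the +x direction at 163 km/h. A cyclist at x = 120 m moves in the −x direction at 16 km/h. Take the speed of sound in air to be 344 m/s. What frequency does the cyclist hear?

163 km/h = 45.28 m/s; 16 km/h = 4.444 m/s.
The observer lies on the +x side, so the source is heading toward the observer and the observer is heading toward the source.
General Doppler shift: f' = f · (v + v_o)/(v − v_s).
f' = 177 × (344 + 4.444)/(344 − 45.28) = 177 × 348.44/298.72 ≈ 206 Hz.

206 Hz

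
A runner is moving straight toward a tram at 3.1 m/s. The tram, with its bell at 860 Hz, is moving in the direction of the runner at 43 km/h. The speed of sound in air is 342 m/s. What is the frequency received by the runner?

43 km/h = 11.94 m/s.
General Doppler shift: f' = f · (v + v_o)/(v − v_s).
f' = 860 × (342 + 3.1)/(342 − 11.94) = 860 × 345.1/330.06 ≈ 899 Hz.

899 Hz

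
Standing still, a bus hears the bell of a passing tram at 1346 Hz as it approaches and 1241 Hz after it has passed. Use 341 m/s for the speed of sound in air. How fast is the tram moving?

13.8 m/s

f₁/f₂ = (v + v_s)/(v − v_s), so v_s = v · (f₁ − f₂)/(f₁ + f₂).
v_s = 341 × (1346 − 1241)/(1346 + 1241) = 341 × 105/2587 ≈ 13.8 m/s.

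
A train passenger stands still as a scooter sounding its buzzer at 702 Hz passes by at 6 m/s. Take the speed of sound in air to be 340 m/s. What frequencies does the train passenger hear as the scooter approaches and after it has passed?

Approaching: f₁ = f · v/(v − v_s) = 702 × 340/334 ≈ 715 Hz.
Receding: f₂ = f · v/(v + v_s) = 702 × 340/346 ≈ 690 Hz.

715 Hz approaching; 690 Hz receding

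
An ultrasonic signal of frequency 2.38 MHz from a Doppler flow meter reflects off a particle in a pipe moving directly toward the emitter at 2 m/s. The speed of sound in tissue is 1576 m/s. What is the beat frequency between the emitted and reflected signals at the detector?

At the particle in a pipe (a moving observer), f₁ = f₀ · (v + u)/v = 2.38 × 1578/1576 ≈ 2.38302 MHz.
The reflection then acts as a moving source: f₂ = f₁ · v/(v − u) ≈ 2.38605 MHz.
Beat frequency (with f₀ = 2380000 Hz): |f₂ − f₀| = 2u·f₀/(v − u) = 2 × 2 × 2380000/1574 ≈ 6048 Hz.

6048 Hz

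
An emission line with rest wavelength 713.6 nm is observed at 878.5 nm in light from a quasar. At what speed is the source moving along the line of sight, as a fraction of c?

0.205c

λ'/λ₀ = 1.2311 > 1 (redshift), so the source is receding.
λ'/λ₀ = √((1 + β)/(1 − β)) for a receding source ⇒ β = (r² − 1)/(r² + 1) with r = λ'/λ₀.
β = (1.5156 − 1)/(1.5156 + 1) ≈ 0.205.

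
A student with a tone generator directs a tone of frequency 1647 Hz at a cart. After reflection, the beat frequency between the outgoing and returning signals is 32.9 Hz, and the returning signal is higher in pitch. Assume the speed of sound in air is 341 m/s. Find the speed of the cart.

Double Doppler shift off a moving reflector: f₂ = f₀ · (v + u)/(v − u) (u > 0 toward emitter).
Returning signal is higher, so f₂ = f₀ + Δf = 1647 + 32.9 = 1679.9 Hz.
Rearranging, u = v · (f₂ − f₀)/(f₂ + f₀) = 341 × 32.9/3326.9 ≈ 3.4 m/s.
So the cart is moving at 3.4 m/s toward the emitter.

3.4 m/s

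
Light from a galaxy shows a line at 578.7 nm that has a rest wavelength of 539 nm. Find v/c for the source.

0.071

λ'/λ₀ = 1.0737 > 1 (redshift), so the source is receding.
λ'/λ₀ = √((1 + β)/(1 − β)) for a receding source ⇒ β = (r² − 1)/(r² + 1) with r = λ'/λ₀.
β = (1.1527 − 1)/(1.1527 + 1) ≈ 0.071.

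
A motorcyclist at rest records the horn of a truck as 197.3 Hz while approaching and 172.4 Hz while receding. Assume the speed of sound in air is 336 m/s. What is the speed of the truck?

22.6 m/s

f₁/f₂ = (v + v_s)/(v − v_s), so v_s = v · (f₁ − f₂)/(f₁ + f₂).
v_s = 336 × (197.3 − 172.4)/(197.3 + 172.4) = 336 × 24.9/369.7 ≈ 22.6 m/s.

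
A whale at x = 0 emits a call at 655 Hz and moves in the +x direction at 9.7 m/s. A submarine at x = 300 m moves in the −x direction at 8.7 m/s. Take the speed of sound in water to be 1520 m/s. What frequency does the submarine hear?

663 Hz

The observer lies on the +x side, so the source is heading toward the observer and the observer is heading toward the source.
General Doppler shift: f' = f · (v + v_o)/(v − v_s).
f' = 655 × (1520 + 8.7)/(1520 − 9.7) = 655 × 1528.7/1510.3 ≈ 663 Hz.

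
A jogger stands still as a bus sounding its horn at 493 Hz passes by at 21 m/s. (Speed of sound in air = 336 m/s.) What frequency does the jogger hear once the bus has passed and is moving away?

Receding: f₂ = f · v/(v + v_s) = 493 × 336/357 ≈ 464 Hz.

464 Hz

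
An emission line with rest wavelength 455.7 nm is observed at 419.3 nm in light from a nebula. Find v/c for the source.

0.083c

λ'/λ₀ = 0.9201 < 1 (blueshift), so the source is approaching.
λ'/λ₀ = √((1 − β)/(1 + β)) for an approaching source ⇒ β = (1 − r²)/(1 + r²) with r = λ'/λ₀.
β = (1 − 0.8466)/(1 + 0.8466) ≈ 0.083.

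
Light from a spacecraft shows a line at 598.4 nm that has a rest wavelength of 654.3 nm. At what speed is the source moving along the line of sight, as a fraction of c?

0.089

λ'/λ₀ = 0.9146 < 1 (blueshift), so the source is approaching.
λ'/λ₀ = √((1 − β)/(1 + β)) for an approaching source ⇒ β = (1 − r²)/(1 + r²) with r = λ'/λ₀.
β = (1 − 0.8364)/(1 + 0.8364) ≈ 0.089.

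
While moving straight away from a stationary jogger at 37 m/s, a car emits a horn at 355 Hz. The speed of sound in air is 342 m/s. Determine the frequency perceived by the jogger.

320 Hz

With the source moving away from a stationary observer, f' = f · v/(v + v_s).
f' = 355 × 342/(342 + 37) = 355 × 342/379 ≈ 320 Hz.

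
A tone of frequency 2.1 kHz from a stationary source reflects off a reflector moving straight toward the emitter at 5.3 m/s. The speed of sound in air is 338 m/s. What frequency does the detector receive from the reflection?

The reflector first receives the wave as a moving observer: f₁ = f₀ · (v + u)/v = 2.1 × (338 + 5.3)/338 ≈ 2.13 kHz.
On reflection it acts as a source moving toward the stationary detector: f₂ = f₁ · v/(v − u) = 2.13 × 338/332.7 ≈ 2.17 kHz.

2.17 kHz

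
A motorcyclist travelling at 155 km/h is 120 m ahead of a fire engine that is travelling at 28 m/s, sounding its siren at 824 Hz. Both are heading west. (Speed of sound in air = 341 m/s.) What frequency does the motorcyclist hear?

155 km/h = 43.06 m/s.
The motorcyclist is ahead, so the fire engine is moving toward it while the motorcyclist is moving away from the fire engine.
General Doppler shift: f' = f · (v − v_o)/(v − v_s).
f' = 824 × (341 − 43.06)/(341 − 28) = 824 × 297.94/313 ≈ 784 Hz.

784 Hz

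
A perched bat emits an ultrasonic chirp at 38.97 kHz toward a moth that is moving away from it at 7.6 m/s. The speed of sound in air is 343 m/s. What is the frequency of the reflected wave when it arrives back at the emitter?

The moth first receives the wave as a moving observer: f₁ = f₀ · (v − u)/v = 38.97 × (343 − 7.6)/343 ≈ 38.1 kHz.
On reflection it acts as a source moving away from the stationary detector: f₂ = f₁ · v/(v + u) = 38.1 × 343/350.6 ≈ 37.3 kHz.
Equivalently f₂ = f₀ · (v − u)/(v + u).

37.3 kHz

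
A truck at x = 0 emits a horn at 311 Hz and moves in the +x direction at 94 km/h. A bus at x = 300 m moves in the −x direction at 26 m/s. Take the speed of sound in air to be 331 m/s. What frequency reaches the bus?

94 km/h = 26.11 m/s.
The observer lies on the +x side, so the source is heading toward the observer and the observer is heading toward the source.
With source approaching and observer approaching, f' = f · (v + v_o)/(v − v_s).
f' = 311 × (331 + 26)/(331 − 26.11) = 311 × 357/304.89 ≈ 364 Hz.

364 Hz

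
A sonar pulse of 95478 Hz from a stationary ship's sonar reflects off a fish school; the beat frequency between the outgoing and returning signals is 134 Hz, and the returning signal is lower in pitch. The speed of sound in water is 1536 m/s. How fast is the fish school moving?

Double Doppler shift off a moving reflector: f₂ = f₀ · (v + u)/(v − u) (u > 0 toward emitter).
Returning signal is lower, so f₂ = f₀ − Δf = 95478 − 134 = 95344 Hz.
Rearranging, u = v · (f₂ − f₀)/(f₂ + f₀) = 1536 × -134/190822 ≈ -1.08 m/s.
So the fish school is moving at 1.08 m/s away from the emitter.

1.08 m/s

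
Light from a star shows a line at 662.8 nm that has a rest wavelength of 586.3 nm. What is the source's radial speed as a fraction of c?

λ'/λ₀ = 1.1305 > 1 (redshift), so the source is receding.
λ'/λ₀ = √((1 + β)/(1 − β)) for a receding source ⇒ β = (r² − 1)/(r² + 1) with r = λ'/λ₀.
β = (1.2780 − 1)/(1.2780 + 1) ≈ 0.122.

0.122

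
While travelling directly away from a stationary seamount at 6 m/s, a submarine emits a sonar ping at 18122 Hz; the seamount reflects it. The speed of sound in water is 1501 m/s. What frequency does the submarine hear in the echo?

The seamount receives the sound from a moving source: f₁ = f₀ · v/(v + v_e) = 18122 × 1501/1507 ≈ 18050 Hz.
On the return leg the submarine is a moving observer: f₂ = f₁ · (v − v_e)/v = 18050 × 1495/1501 ≈ 17978 Hz.

17978 Hz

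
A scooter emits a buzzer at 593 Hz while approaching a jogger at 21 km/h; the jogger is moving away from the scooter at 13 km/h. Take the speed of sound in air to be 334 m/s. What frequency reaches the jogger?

597 Hz

21 km/h = 5.833 m/s; 13 km/h = 3.611 m/s.
With source approaching and observer receding, f' = f · (v − v_o)/(v − v_s).
f' = 593 × (334 − 3.611)/(334 − 5.833) = 593 × 330.39/328.17 ≈ 597 Hz.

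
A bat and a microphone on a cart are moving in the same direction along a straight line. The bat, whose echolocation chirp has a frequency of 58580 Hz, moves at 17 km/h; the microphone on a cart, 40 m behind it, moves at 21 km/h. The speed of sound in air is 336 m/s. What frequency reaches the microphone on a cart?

58771 Hz

17 km/h = 4.722 m/s; 21 km/h = 5.833 m/s.
The microphone on a cart is behind, so the bat is moving away from it while the microphone on a cart is moving toward the bat.
Both move, so f' = f · (v + v_o)/(v + v_s).
f' = 58580 × (336 + 5.833)/(336 + 4.722) = 58580 × 341.83/340.72 ≈ 58771 Hz.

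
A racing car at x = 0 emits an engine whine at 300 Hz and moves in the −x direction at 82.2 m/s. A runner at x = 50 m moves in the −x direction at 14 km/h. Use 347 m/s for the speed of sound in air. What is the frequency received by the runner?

245 Hz

14 km/h = 3.889 m/s.
The observer lies on the +x side, so the source is heading away from the observer and the observer is heading toward the source.
With source receding and observer approaching, f' = f · (v + v_o)/(v + v_s).
f' = 300 × (347 + 3.889)/(347 + 82.2) = 300 × 350.89/429.2 ≈ 245 Hz.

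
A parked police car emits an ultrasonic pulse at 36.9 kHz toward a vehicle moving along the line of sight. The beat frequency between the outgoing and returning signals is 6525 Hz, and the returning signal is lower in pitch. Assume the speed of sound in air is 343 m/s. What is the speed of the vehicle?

Double Doppler shift off a moving reflector: f₂ = f₀ · (v + u)/(v − u) (u > 0 toward emitter).
Returning signal is lower, so f₂ = f₀ − Δf = 36900 − 6525 = 30375 Hz.
Rearranging, u = v · (f₂ − f₀)/(f₂ + f₀) = 343 × -6525/67275 ≈ -33 m/s.
So the vehicle is moving at 33 m/s away from the emitter.

33 m/s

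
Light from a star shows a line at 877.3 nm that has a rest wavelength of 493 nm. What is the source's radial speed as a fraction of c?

0.520c

λ'/λ₀ = 1.7795 > 1 (redshift), so the source is receding.
λ'/λ₀ = √((1 + β)/(1 − β)) for a receding source ⇒ β = (r² − 1)/(r² + 1) with r = λ'/λ₀.
β = (3.1667 − 1)/(3.1667 + 1) ≈ 0.520.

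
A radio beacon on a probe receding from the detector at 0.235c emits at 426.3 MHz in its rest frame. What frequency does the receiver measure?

335.5 MHz

Relativistic Doppler for frequency: f' = f₀ · √((1 − β)/(1 + β)).
f' = 426.3 × √(0.7650/1.2350) = 426.3 × 0.78704 ≈ 335.5 MHz.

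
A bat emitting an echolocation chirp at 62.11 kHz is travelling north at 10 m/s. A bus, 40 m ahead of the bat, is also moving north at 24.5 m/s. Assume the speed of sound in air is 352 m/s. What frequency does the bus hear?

59.5 kHz

The bus is ahead, so the bat is moving toward it while the bus is moving away from the bat.
Both move, so f' = f · (v − v_o)/(v − v_s).
f' = 62.11 × (352 − 24.5)/(352 − 10) = 62.11 × 327.5/342 ≈ 59.5 kHz.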